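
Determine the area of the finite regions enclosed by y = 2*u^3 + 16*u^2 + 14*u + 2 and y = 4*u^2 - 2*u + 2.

Set the curves equal: 2*u^3 + 16*u^2 + 14*u + 2 = 4*u^2 - 2*u + 2, so 2*u^3 + 12*u^2 + 16*u = 0, which factors as 2*u*(u + 2)*(u + 4) = 0. The curves meet at u = -4, -2, 0.
On [-4, -2], y = 2*u^3 + 16*u^2 + 14*u + 2 is on top; that piece has area ∫[-4,-2] (2*u^3 + 12*u^2 + 16*u) du = 8.
On [-2, 0], y = 4*u^2 - 2*u + 2 is on top; that piece has area ∫[-2,0] (-(2*u^3 + 12*u^2 + 16*u)) du = 8.
Total enclosed area = 8 + 8 = 16.

16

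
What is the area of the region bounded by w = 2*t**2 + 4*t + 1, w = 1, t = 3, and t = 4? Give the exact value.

On [3, 4], (2*t**2 + 4*t + 1) - (1) = 2*t**2 + 4*t is ≥ 0 throughout, so the area is a single integral of |2*t**2 + 4*t|.
∫[3,4] (2*t**2 + 4*t) dt = 116/3.

116/3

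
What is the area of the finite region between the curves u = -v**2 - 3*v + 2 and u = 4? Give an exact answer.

Both boundary curves give u as a function of v, so integrate with respect to v. Setting them equal: -v**2 - 3*v - 2 = 0, i.e. -(v + 1)*(v + 2) = 0, so they meet at v = -2, -1.
For v in [-2, -1], u = -v**2 - 3*v + 2 is on the right; area = ∫[-2,-1] (-v**2 - 3*v - 2) dv = 1/6.

1/6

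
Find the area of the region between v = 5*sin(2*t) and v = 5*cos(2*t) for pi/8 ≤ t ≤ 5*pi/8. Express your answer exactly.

5*sqrt(2)

On [pi/8, 5*pi/8], (5*sin(2*t)) - (5*cos(2*t)) = 5*sin(2*t) - 5*cos(2*t) is ≥ 0 throughout, so the area is a single integral of |5*sin(2*t) - 5*cos(2*t)|.
∫[pi/8,5*pi/8] (5*sin(2*t) - 5*cos(2*t)) dt = 5*sqrt(2).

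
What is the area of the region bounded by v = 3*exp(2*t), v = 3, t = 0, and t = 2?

-15/2 + 3*exp(4)/2

On [0, 2], (3*exp(2*t)) - (3) = 3*exp(2*t) - 3 is ≥ 0 throughout, so the area is a single integral of |3*exp(2*t) - 3|.
∫[0,2] (3*exp(2*t) - 3) dt = -15/2 + 3*exp(4)/2.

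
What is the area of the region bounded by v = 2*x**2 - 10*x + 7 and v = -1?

Set the curves equal: 2*x**2 - 10*x + 7 = -1, so 2*x**2 - 10*x + 8 = 0, which factors as 2*(x - 4)*(x - 1) = 0. The curves meet at x = 1, 4.
On [1, 4], v = -1 is on top; that piece has area ∫[1,4] (-(2*x**2 - 10*x + 8)) dx = 9.

9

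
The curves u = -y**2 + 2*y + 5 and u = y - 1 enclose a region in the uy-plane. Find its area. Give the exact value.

125/6

Both boundary curves give u as a function of y, so integrate with respect to y. Setting them equal: -y**2 + y + 6 = 0, i.e. -(y - 3)*(y + 2) = 0, so they meet at y = -2, 3.
For y in [-2, 3], u = -y**2 + 2*y + 5 is on the right; area = ∫[-2,3] (-y**2 + y + 6) dy = 125/6.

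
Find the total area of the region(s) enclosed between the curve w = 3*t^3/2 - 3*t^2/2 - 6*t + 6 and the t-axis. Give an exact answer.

The curve meets the t-axis where 3*t^3/2 - 3*t^2/2 - 6*t + 6 = 0, i.e. 3*(t - 2)*(t - 1)*(t + 2)/2 = 0, at t = -2, 1, 2.
On [-2, 1] the curve lies above the axis; ∫[-2,1] (3*t^3/2 - 3*t^2/2 - 6*t + 6) dt = 135/8, giving area 135/8.
On [1, 2] the curve lies below the axis; ∫[1,2] (3*t^3/2 - 3*t^2/2 - 6*t + 6) dt = -7/8, giving area 7/8.
Total area = 135/8 + 7/8 = 71/4.

71/4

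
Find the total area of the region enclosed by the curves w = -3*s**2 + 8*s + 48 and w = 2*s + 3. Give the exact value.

256

Set the curves equal: -3*s**2 + 8*s + 48 = 2*s + 3, so -3*s**2 + 6*s + 45 = 0, which factors as -3*(s - 5)*(s + 3) = 0. The curves meet at s = -3, 5.
On [-3, 5], w = -3*s**2 + 8*s + 48 is on top; that piece has area ∫[-3,5] (-3*s**2 + 6*s + 45) ds = 256.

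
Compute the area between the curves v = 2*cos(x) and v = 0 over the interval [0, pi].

The difference (2*cos(x)) - (0) = 2*cos(x) changes sign at x = pi/2 inside [0, pi], so split the integral there.
∫[0,pi/2] (2*cos(x)) dx = 2.
∫[pi/2,pi] (2*cos(x)) dx = -2; the area of that piece is 2.
Total area = 2 + 2 = 4.

4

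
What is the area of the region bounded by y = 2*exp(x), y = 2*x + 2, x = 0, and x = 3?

-17 + 2*exp(3)

On [0, 3], (2*exp(x)) - (2*x + 2) = -2*x + 2*exp(x) - 2 is ≥ 0 throughout, so the area is a single integral of |-2*x + 2*exp(x) - 2|.
∫[0,3] (-2*x + 2*exp(x) - 2) dx = -17 + 2*exp(3).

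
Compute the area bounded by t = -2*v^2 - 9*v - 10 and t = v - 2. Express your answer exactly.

Both boundary curves give t as a function of v, so integrate with respect to v. Setting them equal: -2*v^2 - 10*v - 8 = 0, i.e. -2*(v + 1)*(v + 4) = 0, so they meet at v = -4, -1.
For v in [-4, -1], t = -2*v^2 - 9*v - 10 is on the right; area = ∫[-4,-1] (-2*v^2 - 10*v - 8) dv = 9.

9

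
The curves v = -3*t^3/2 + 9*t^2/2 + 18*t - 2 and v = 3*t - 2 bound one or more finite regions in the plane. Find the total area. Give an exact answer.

1221/8

Set the curves equal: -3*t^3/2 + 9*t^2/2 + 18*t - 2 = 3*t - 2, so -3*t^3/2 + 9*t^2/2 + 15*t = 0, which factors as -3*t*(t - 5)*(t + 2)/2 = 0. The curves meet at t = -2, 0, 5.
On [-2, 0], v = 3*t - 2 is on top; that piece has area ∫[-2,0] (-(-3*t^3/2 + 9*t^2/2 + 15*t)) dt = 12.
On [0, 5], v = -3*t^3/2 + 9*t^2/2 + 18*t - 2 is on top; that piece has area ∫[0,5] (-3*t^3/2 + 9*t^2/2 + 15*t) dt = 1125/8.
Total enclosed area = 12 + 1125/8 = 1221/8.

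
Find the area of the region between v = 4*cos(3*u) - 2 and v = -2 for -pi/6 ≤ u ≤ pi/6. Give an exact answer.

8/3

On [-pi/6, pi/6], (4*cos(3*u) - 2) - (-2) = 4*cos(3*u) is ≥ 0 throughout, so the area is a single integral of |4*cos(3*u)|.
∫[-pi/6,pi/6] (4*cos(3*u)) du = 8/3.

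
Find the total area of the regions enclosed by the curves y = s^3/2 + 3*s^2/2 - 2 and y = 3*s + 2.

81/4

Set the curves equal: s^3/2 + 3*s^2/2 - 2 = 3*s + 2, so s^3/2 + 3*s^2/2 - 3*s - 4 = 0, which factors as (s - 2)*(s + 1)*(s + 4)/2 = 0. The curves meet at s = -4, -1, 2.
On [-4, -1], y = s^3/2 + 3*s^2/2 - 2 is on top; that piece has area ∫[-4,-1] (s^3/2 + 3*s^2/2 - 3*s - 4) ds = 81/8.
On [-1, 2], y = 3*s + 2 is on top; that piece has area ∫[-1,2] (-(s^3/2 + 3*s^2/2 - 3*s - 4)) ds = 81/8.
Total enclosed area = 81/8 + 81/8 = 81/4.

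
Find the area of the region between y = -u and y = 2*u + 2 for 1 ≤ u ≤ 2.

13/2

On [1, 2], (-u) - (2*u + 2) = -3*u - 2 is ≤ 0 throughout, so the area is a single integral of |-3*u - 2|.
∫[1,2] (-3*u - 2) du = -13/2; the area of that piece is 13/2.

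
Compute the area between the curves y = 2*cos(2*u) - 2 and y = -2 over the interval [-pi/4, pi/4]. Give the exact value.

On [-pi/4, pi/4], (2*cos(2*u) - 2) - (-2) = 2*cos(2*u) is ≥ 0 throughout, so the area is a single integral of |2*cos(2*u)|.
∫[-pi/4,pi/4] (2*cos(2*u)) du = 2.

2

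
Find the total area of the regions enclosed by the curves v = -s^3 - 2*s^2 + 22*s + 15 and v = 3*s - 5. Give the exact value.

2521/12

Set the curves equal: -s^3 - 2*s^2 + 22*s + 15 = 3*s - 5, so -s^3 - 2*s^2 + 19*s + 20 = 0, which factors as -(s - 4)*(s + 1)*(s + 5) = 0. The curves meet at s = -5, -1, 4.
On [-5, -1], v = 3*s - 5 is on top; that piece has area ∫[-5,-1] (-(-s^3 - 2*s^2 + 19*s + 20)) ds = 224/3.
On [-1, 4], v = -s^3 - 2*s^2 + 22*s + 15 is on top; that piece has area ∫[-1,4] (-s^3 - 2*s^2 + 19*s + 20) ds = 1625/12.
Total enclosed area = 224/3 + 1625/12 = 2521/12.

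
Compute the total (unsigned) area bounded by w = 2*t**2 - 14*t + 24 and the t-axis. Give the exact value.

1/3

The curve meets the t-axis where 2*t**2 - 14*t + 24 = 0, i.e. 2*(t - 4)*(t - 3) = 0, at t = 3, 4.
On [3, 4] the curve lies below the axis; ∫[3,4] (2*t**2 - 14*t + 24) dt = -1/3, giving area 1/3.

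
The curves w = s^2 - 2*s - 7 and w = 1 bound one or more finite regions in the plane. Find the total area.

Set the curves equal: s^2 - 2*s - 7 = 1, so s^2 - 2*s - 8 = 0, which factors as (s - 4)*(s + 2) = 0. The curves meet at s = -2, 4.
On [-2, 4], w = 1 is on top; that piece has area ∫[-2,4] (-(s^2 - 2*s - 8)) ds = 36.

36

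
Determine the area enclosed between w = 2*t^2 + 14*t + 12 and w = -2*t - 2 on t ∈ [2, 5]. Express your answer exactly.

On [2, 5], (2*t^2 + 14*t + 12) - (-2*t - 2) = 2*t^2 + 16*t + 14 is ≥ 0 throughout, so the area is a single integral of |2*t^2 + 16*t + 14|.
∫[2,5] (2*t^2 + 16*t + 14) dt = 288.

288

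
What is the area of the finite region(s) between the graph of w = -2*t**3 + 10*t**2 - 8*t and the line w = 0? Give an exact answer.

The curve meets the t-axis where -2*t**3 + 10*t**2 - 8*t = 0, i.e. -2*t*(t - 4)*(t - 1) = 0, at t = 0, 1, 4.
On [0, 1] the curve lies below the axis; ∫[0,1] (-2*t**3 + 10*t**2 - 8*t) dt = -7/6, giving area 7/6.
On [1, 4] the curve lies above the axis; ∫[1,4] (-2*t**3 + 10*t**2 - 8*t) dt = 45/2, giving area 45/2.
Total area = 7/6 + 45/2 = 71/3.

71/3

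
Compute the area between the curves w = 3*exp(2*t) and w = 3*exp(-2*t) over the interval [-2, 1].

-6 + 3*exp(-4)/2 + 3*exp(-2)/2 + 3*exp(2)/2 + 3*exp(4)/2

The difference (3*exp(2*t)) - (3*exp(-2*t)) = 3*exp(2*t) - 3*exp(-2*t) changes sign at t = 0 inside [-2, 1], so split the integral there.
∫[-2,0] (3*exp(2*t) - 3*exp(-2*t)) dt = -3*exp(4)/2 - 3*exp(-4)/2 + 3; the area of that piece is -3 + 3*exp(-4)/2 + 3*exp(4)/2.
∫[0,1] (3*exp(2*t) - 3*exp(-2*t)) dt = -3 + 3*exp(-2)/2 + 3*exp(2)/2.
Total area = (-3 + 3*exp(-4)/2 + 3*exp(4)/2) + (-3 + 3*exp(-2)/2 + 3*exp(2)/2) = -6 + 3*exp(-4)/2 + 3*exp(-2)/2 + 3*exp(2)/2 + 3*exp(4)/2.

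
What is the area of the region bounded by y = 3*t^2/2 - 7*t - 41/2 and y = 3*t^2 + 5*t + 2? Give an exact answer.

2

Set the curves equal: 3*t^2/2 - 7*t - 41/2 = 3*t^2 + 5*t + 2, so -3*t^2/2 - 12*t - 45/2 = 0, which factors as -3*(t + 3)*(t + 5)/2 = 0. The curves meet at t = -5, -3.
On [-5, -3], y = 3*t^2/2 - 7*t - 41/2 is on top; that piece has area ∫[-5,-3] (-3*t^2/2 - 12*t - 45/2) dt = 2.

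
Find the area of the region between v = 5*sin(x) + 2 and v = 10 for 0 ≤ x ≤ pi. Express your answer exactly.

-10 + 8*pi

On [0, pi], (5*sin(x) + 2) - (10) = 5*sin(x) - 8 is ≤ 0 throughout, so the area is a single integral of |5*sin(x) - 8|.
∫[0,pi] (5*sin(x) - 8) dx = 10 - 8*pi; the area of that piece is -10 + 8*pi.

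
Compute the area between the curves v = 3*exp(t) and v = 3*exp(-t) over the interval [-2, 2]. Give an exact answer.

The difference (3*exp(t)) - (3*exp(-t)) = 3*exp(t) - 3*exp(-t) changes sign at t = 0 inside [-2, 2], so split the integral there.
∫[-2,0] (3*exp(t) - 3*exp(-t)) dt = -3*exp(2) - 3*exp(-2) + 6; the area of that piece is -6 + 3*exp(-2) + 3*exp(2).
∫[0,2] (3*exp(t) - 3*exp(-t)) dt = -6 + 3*exp(-2) + 3*exp(2).
Total area = (-6 + 3*exp(-2) + 3*exp(2)) + (-6 + 3*exp(-2) + 3*exp(2)) = -12 + 6*exp(-2) + 6*exp(2).

-12 + 6*exp(-2) + 6*exp(2)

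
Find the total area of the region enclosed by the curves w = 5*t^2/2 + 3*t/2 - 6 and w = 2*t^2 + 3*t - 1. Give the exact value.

343/12

Set the curves equal: 5*t^2/2 + 3*t/2 - 6 = 2*t^2 + 3*t - 1, so t^2/2 - 3*t/2 - 5 = 0, which factors as (t - 5)*(t + 2)/2 = 0. The curves meet at t = -2, 5.
On [-2, 5], w = 2*t^2 + 3*t - 1 is on top; that piece has area ∫[-2,5] (-(t^2/2 - 3*t/2 - 5)) dt = 343/12.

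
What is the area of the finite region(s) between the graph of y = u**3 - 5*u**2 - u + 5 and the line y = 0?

The curve meets the u-axis where u**3 - 5*u**2 - u + 5 = 0, i.e. (u - 5)*(u - 1)*(u + 1) = 0, at u = -1, 1, 5.
On [-1, 1] the curve lies above the axis; ∫[-1,1] (u**3 - 5*u**2 - u + 5) du = 20/3, giving area 20/3.
On [1, 5] the curve lies below the axis; ∫[1,5] (u**3 - 5*u**2 - u + 5) du = -128/3, giving area 128/3.
Total area = 20/3 + 128/3 = 148/3.

148/3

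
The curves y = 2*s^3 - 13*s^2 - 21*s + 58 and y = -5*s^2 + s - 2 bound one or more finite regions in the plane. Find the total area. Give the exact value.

863/3

Set the curves equal: 2*s^3 - 13*s^2 - 21*s + 58 = -5*s^2 + s - 2, so 2*s^3 - 8*s^2 - 22*s + 60 = 0, which factors as 2*(s - 5)*(s - 2)*(s + 3) = 0. The curves meet at s = -3, 2, 5.
On [-3, 2], y = 2*s^3 - 13*s^2 - 21*s + 58 is on top; that piece has area ∫[-3,2] (2*s^3 - 8*s^2 - 22*s + 60) ds = 1375/6.
On [2, 5], y = -5*s^2 + s - 2 is on top; that piece has area ∫[2,5] (-(2*s^3 - 8*s^2 - 22*s + 60)) ds = 117/2.
Total enclosed area = 1375/6 + 117/2 = 863/3.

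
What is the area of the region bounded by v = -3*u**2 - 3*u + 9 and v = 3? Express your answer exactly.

Set the curves equal: -3*u**2 - 3*u + 9 = 3, so -3*u**2 - 3*u + 6 = 0, which factors as -3*(u - 1)*(u + 2) = 0. The curves meet at u = -2, 1.
On [-2, 1], v = -3*u**2 - 3*u + 9 is on top; that piece has area ∫[-2,1] (-3*u**2 - 3*u + 6) du = 27/2.

27/2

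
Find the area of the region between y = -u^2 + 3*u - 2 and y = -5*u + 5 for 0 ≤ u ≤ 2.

6

The difference (-u^2 + 3*u - 2) - (-5*u + 5) = -u^2 + 8*u - 7 changes sign at u = 1 inside [0, 2], so split the integral there.
∫[0,1] (-u^2 + 8*u - 7) du = -10/3; the area of that piece is 10/3.
∫[1,2] (-u^2 + 8*u - 7) du = 8/3.
Total area = 10/3 + 8/3 = 6.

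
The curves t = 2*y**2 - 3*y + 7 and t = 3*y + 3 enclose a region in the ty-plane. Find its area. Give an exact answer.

1/3

Both boundary curves give t as a function of y, so integrate with respect to y. Setting them equal: 2*y**2 - 6*y + 4 = 0, i.e. 2*(y - 2)*(y - 1) = 0, so they meet at y = 1, 2.
For y in [1, 2], t = 2*y**2 - 3*y + 7 is on the left; area = ∫[1,2] (-(2*y**2 - 6*y + 4)) dy = 1/3.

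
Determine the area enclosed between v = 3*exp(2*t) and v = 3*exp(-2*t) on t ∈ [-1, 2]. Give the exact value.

-6 + 3*exp(-4)/2 + 3*exp(-2)/2 + 3*exp(2)/2 + 3*exp(4)/2

The difference (3*exp(2*t)) - (3*exp(-2*t)) = 3*exp(2*t) - 3*exp(-2*t) changes sign at t = 0 inside [-1, 2], so split the integral there.
∫[-1,0] (3*exp(2*t) - 3*exp(-2*t)) dt = -3*exp(2)/2 - 3*exp(-2)/2 + 3; the area of that piece is -3 + 3*exp(-2)/2 + 3*exp(2)/2.
∫[0,2] (3*exp(2*t) - 3*exp(-2*t)) dt = -3 + 3*exp(-4)/2 + 3*exp(4)/2.
Total area = (-3 + 3*exp(-2)/2 + 3*exp(2)/2) + (-3 + 3*exp(-4)/2 + 3*exp(4)/2) = -6 + 3*exp(-4)/2 + 3*exp(-2)/2 + 3*exp(2)/2 + 3*exp(4)/2.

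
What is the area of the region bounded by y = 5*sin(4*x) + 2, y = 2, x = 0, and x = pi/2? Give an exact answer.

The difference (5*sin(4*x) + 2) - (2) = 5*sin(4*x) changes sign at x = pi/4 inside [0, pi/2], so split the integral there.
∫[0,pi/4] (5*sin(4*x)) dx = 5/2.
∫[pi/4,pi/2] (5*sin(4*x)) dx = -5/2; the area of that piece is 5/2.
Total area = 5/2 + 5/2 = 5.

5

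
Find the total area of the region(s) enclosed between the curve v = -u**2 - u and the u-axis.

The curve meets the u-axis where -u**2 - u = 0, i.e. -u*(u + 1) = 0, at u = -1, 0.
On [-1, 0] the curve lies above the axis; ∫[-1,0] (-u**2 - u) du = 1/6, giving area 1/6.

1/6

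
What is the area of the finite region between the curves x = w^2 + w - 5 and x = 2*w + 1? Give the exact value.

Both boundary curves give x as a function of w, so integrate with respect to w. Setting them equal: w^2 - w - 6 = 0, i.e. (w - 3)*(w + 2) = 0, so they meet at w = -2, 3.
For w in [-2, 3], x = w^2 + w - 5 is on the left; area = ∫[-2,3] (-(w^2 - w - 6)) dw = 125/6.

125/6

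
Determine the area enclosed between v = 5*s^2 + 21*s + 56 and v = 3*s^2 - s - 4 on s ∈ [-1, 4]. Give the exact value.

1525/3

On [-1, 4], (5*s^2 + 21*s + 56) - (3*s^2 - s - 4) = 2*s^2 + 22*s + 60 is ≥ 0 throughout, so the area is a single integral of |2*s^2 + 22*s + 60|.
∫[-1,4] (2*s^2 + 22*s + 60) ds = 1525/3.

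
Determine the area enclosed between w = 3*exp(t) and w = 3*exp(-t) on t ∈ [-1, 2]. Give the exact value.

-12 + 3*exp(-2) + 3*exp(-1) + 3*exp(1) + 3*exp(2)

The difference (3*exp(t)) - (3*exp(-t)) = 3*exp(t) - 3*exp(-t) changes sign at t = 0 inside [-1, 2], so split the integral there.
∫[-1,0] (3*exp(t) - 3*exp(-t)) dt = -3*exp(1) - 3*exp(-1) + 6; the area of that piece is -6 + 3*exp(-1) + 3*exp(1).
∫[0,2] (3*exp(t) - 3*exp(-t)) dt = -6 + 3*exp(-2) + 3*exp(2).
Total area = (-6 + 3*exp(-1) + 3*exp(1)) + (-6 + 3*exp(-2) + 3*exp(2)) = -12 + 3*exp(-2) + 3*exp(-1) + 3*exp(1) + 3*exp(2).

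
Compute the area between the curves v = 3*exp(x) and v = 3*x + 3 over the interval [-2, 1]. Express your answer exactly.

-9/2 - 3*exp(-2) + 3*exp(1)

On [-2, 1], (3*exp(x)) - (3*x + 3) = -3*x + 3*exp(x) - 3 is ≥ 0 throughout, so the area is a single integral of |-3*x + 3*exp(x) - 3|.
∫[-2,1] (-3*x + 3*exp(x) - 3) dx = -9/2 - 3*exp(-2) + 3*exp(1).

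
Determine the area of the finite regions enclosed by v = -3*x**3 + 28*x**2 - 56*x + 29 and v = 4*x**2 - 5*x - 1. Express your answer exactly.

71/2

Set the curves equal: -3*x**3 + 28*x**2 - 56*x + 29 = 4*x**2 - 5*x - 1, so -3*x**3 + 24*x**2 - 51*x + 30 = 0, which factors as -3*(x - 5)*(x - 2)*(x - 1) = 0. The curves meet at x = 1, 2, 5.
On [1, 2], v = 4*x**2 - 5*x - 1 is on top; that piece has area ∫[1,2] (-(-3*x**3 + 24*x**2 - 51*x + 30)) dx = 7/4.
On [2, 5], v = -3*x**3 + 28*x**2 - 56*x + 29 is on top; that piece has area ∫[2,5] (-3*x**3 + 24*x**2 - 51*x + 30) dx = 135/4.
Total enclosed area = 7/4 + 135/4 = 71/2.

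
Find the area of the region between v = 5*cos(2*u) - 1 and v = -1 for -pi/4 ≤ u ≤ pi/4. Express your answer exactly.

On [-pi/4, pi/4], (5*cos(2*u) - 1) - (-1) = 5*cos(2*u) is ≥ 0 throughout, so the area is a single integral of |5*cos(2*u)|.
∫[-pi/4,pi/4] (5*cos(2*u)) du = 5.

5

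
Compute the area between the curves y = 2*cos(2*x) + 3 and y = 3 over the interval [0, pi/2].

2

The difference (2*cos(2*x) + 3) - (3) = 2*cos(2*x) changes sign at x = pi/4 inside [0, pi/2], so split the integral there.
∫[0,pi/4] (2*cos(2*x)) dx = 1.
∫[pi/4,pi/2] (2*cos(2*x)) dx = -1; the area of that piece is 1.
Total area = 1 + 1 = 2.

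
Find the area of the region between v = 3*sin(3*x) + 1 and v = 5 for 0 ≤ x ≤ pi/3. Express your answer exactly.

-2 + 4*pi/3

On [0, pi/3], (3*sin(3*x) + 1) - (5) = 3*sin(3*x) - 4 is ≤ 0 throughout, so the area is a single integral of |3*sin(3*x) - 4|.
∫[0,pi/3] (3*sin(3*x) - 4) dx = 2 - 4*pi/3; the area of that piece is -2 + 4*pi/3.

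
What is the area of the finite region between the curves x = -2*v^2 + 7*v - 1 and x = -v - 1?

Both boundary curves give x as a function of v, so integrate with respect to v. Setting them equal: -2*v^2 + 8*v = 0, i.e. -2*v*(v - 4) = 0, so they meet at v = 0, 4.
For v in [0, 4], x = -2*v^2 + 7*v - 1 is on the right; area = ∫[0,4] (-2*v^2 + 8*v) dv = 64/3.

64/3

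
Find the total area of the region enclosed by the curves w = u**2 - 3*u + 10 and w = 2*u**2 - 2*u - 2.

343/6

Set the curves equal: u**2 - 3*u + 10 = 2*u**2 - 2*u - 2, so -u**2 - u + 12 = 0, which factors as -(u - 3)*(u + 4) = 0. The curves meet at u = -4, 3.
On [-4, 3], w = u**2 - 3*u + 10 is on top; that piece has area ∫[-4,3] (-u**2 - u + 12) du = 343/6.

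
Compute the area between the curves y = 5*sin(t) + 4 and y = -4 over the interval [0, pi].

10 + 8*pi

On [0, pi], (5*sin(t) + 4) - (-4) = 5*sin(t) + 8 is ≥ 0 throughout, so the area is a single integral of |5*sin(t) + 8|.
∫[0,pi] (5*sin(t) + 8) dt = 10 + 8*pi.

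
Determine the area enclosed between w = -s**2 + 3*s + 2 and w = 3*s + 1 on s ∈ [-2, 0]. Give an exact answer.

The difference (-s**2 + 3*s + 2) - (3*s + 1) = -s**2 + 1 changes sign at s = -1 inside [-2, 0], so split the integral there.
∫[-2,-1] (-s**2 + 1) ds = -4/3; the area of that piece is 4/3.
∫[-1,0] (-s**2 + 1) ds = 2/3.
Total area = 4/3 + 2/3 = 2.

2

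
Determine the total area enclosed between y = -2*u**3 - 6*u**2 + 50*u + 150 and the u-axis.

1048

The curve meets the u-axis where -2*u**3 - 6*u**2 + 50*u + 150 = 0, i.e. -2*(u - 5)*(u + 3)*(u + 5) = 0, at u = -5, -3, 5.
On [-5, -3] the curve lies below the axis; ∫[-5,-3] (-2*u**3 - 6*u**2 + 50*u + 150) du = -24, giving area 24.
On [-3, 5] the curve lies above the axis; ∫[-3,5] (-2*u**3 - 6*u**2 + 50*u + 150) du = 1024, giving area 1024.
Total area = 24 + 1024 = 1048.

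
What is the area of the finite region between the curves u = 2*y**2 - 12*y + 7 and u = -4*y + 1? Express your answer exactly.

Both boundary curves give u as a function of y, so integrate with respect to y. Setting them equal: 2*y**2 - 8*y + 6 = 0, i.e. 2*(y - 3)*(y - 1) = 0, so they meet at y = 1, 3.
For y in [1, 3], u = 2*y**2 - 12*y + 7 is on the left; area = ∫[1,3] (-(2*y**2 - 8*y + 6)) dy = 8/3.

8/3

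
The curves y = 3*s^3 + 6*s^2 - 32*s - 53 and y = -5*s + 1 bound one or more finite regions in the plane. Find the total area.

Set the curves equal: 3*s^3 + 6*s^2 - 32*s - 53 = -5*s + 1, so 3*s^3 + 6*s^2 - 27*s - 54 = 0, which factors as 3*(s - 3)*(s + 2)*(s + 3) = 0. The curves meet at s = -3, -2, 3.
On [-3, -2], y = 3*s^3 + 6*s^2 - 32*s - 53 is on top; that piece has area ∫[-3,-2] (3*s^3 + 6*s^2 - 27*s - 54) ds = 11/4.
On [-2, 3], y = -5*s + 1 is on top; that piece has area ∫[-2,3] (-(3*s^3 + 6*s^2 - 27*s - 54)) ds = 875/4.
Total enclosed area = 11/4 + 875/4 = 443/2.

443/2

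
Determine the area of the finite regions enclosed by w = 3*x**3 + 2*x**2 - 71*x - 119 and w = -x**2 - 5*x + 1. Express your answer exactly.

3901/4

Set the curves equal: 3*x**3 + 2*x**2 - 71*x - 119 = -x**2 - 5*x + 1, so 3*x**3 + 3*x**2 - 66*x - 120 = 0, which factors as 3*(x - 5)*(x + 2)*(x + 4) = 0. The curves meet at x = -4, -2, 5.
On [-4, -2], w = 3*x**3 + 2*x**2 - 71*x - 119 is on top; that piece has area ∫[-4,-2] (3*x**3 + 3*x**2 - 66*x - 120) dx = 32.
On [-2, 5], w = -x**2 - 5*x + 1 is on top; that piece has area ∫[-2,5] (-(3*x**3 + 3*x**2 - 66*x - 120)) dx = 3773/4.
Total enclosed area = 32 + 3773/4 = 3901/4.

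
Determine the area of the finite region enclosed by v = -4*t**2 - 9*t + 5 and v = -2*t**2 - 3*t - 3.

125/3

Set the curves equal: -4*t**2 - 9*t + 5 = -2*t**2 - 3*t - 3, so -2*t**2 - 6*t + 8 = 0, which factors as -2*(t - 1)*(t + 4) = 0. The curves meet at t = -4, 1.
On [-4, 1], v = -4*t**2 - 9*t + 5 is on top; that piece has area ∫[-4,1] (-2*t**2 - 6*t + 8) dt = 125/3.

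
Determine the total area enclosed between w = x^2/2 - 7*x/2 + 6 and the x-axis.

The curve meets the x-axis where x^2/2 - 7*x/2 + 6 = 0, i.e. (x - 4)*(x - 3)/2 = 0, at x = 3, 4.
On [3, 4] the curve lies below the axis; ∫[3,4] (x^2/2 - 7*x/2 + 6) dx = -1/12, giving area 1/12.

1/12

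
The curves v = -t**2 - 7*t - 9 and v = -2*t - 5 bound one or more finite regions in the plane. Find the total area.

Set the curves equal: -t**2 - 7*t - 9 = -2*t - 5, so -t**2 - 5*t - 4 = 0, which factors as -(t + 1)*(t + 4) = 0. The curves meet at t = -4, -1.
On [-4, -1], v = -t**2 - 7*t - 9 is on top; that piece has area ∫[-4,-1] (-t**2 - 5*t - 4) dt = 9/2.

9/2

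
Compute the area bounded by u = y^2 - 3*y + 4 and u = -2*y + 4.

Both boundary curves give u as a function of y, so integrate with respect to y. Setting them equal: y^2 - y = 0, i.e. y*(y - 1) = 0, so they meet at y = 0, 1.
For y in [0, 1], u = y^2 - 3*y + 4 is on the left; area = ∫[0,1] (-(y^2 - y)) dy = 1/6.

1/6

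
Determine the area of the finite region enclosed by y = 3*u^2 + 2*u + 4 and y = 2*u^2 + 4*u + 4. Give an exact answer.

Set the curves equal: 3*u^2 + 2*u + 4 = 2*u^2 + 4*u + 4, so u^2 - 2*u = 0, which factors as u*(u - 2) = 0. The curves meet at u = 0, 2.
On [0, 2], y = 2*u^2 + 4*u + 4 is on top; that piece has area ∫[0,2] (-(u^2 - 2*u)) du = 4/3.

4/3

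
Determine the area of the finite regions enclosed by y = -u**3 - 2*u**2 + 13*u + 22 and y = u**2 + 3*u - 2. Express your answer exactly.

407/4

Set the curves equal: -u**3 - 2*u**2 + 13*u + 22 = u**2 + 3*u - 2, so -u**3 - 3*u**2 + 10*u + 24 = 0, which factors as -(u - 3)*(u + 2)*(u + 4) = 0. The curves meet at u = -4, -2, 3.
On [-4, -2], y = u**2 + 3*u - 2 is on top; that piece has area ∫[-4,-2] (-(-u**3 - 3*u**2 + 10*u + 24)) du = 8.
On [-2, 3], y = -u**3 - 2*u**2 + 13*u + 22 is on top; that piece has area ∫[-2,3] (-u**3 - 3*u**2 + 10*u + 24) du = 375/4.
Total enclosed area = 8 + 375/4 = 407/4.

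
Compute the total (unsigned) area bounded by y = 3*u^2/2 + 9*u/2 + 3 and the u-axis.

The curve meets the u-axis where 3*u^2/2 + 9*u/2 + 3 = 0, i.e. 3*(u + 1)*(u + 2)/2 = 0, at u = -2, -1.
On [-2, -1] the curve lies below the axis; ∫[-2,-1] (3*u^2/2 + 9*u/2 + 3) du = -1/4, giving area 1/4.

1/4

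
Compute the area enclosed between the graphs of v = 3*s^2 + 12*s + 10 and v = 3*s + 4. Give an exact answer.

Set the curves equal: 3*s^2 + 12*s + 10 = 3*s + 4, so 3*s^2 + 9*s + 6 = 0, which factors as 3*(s + 1)*(s + 2) = 0. The curves meet at s = -2, -1.
On [-2, -1], v = 3*s + 4 is on top; that piece has area ∫[-2,-1] (-(3*s^2 + 9*s + 6)) ds = 1/2.

1/2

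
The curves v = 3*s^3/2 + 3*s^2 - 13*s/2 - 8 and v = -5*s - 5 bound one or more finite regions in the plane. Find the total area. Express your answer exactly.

Set the curves equal: 3*s^3/2 + 3*s^2 - 13*s/2 - 8 = -5*s - 5, so 3*s^3/2 + 3*s^2 - 3*s/2 - 3 = 0, which factors as 3*(s - 1)*(s + 1)*(s + 2)/2 = 0. The curves meet at s = -2, -1, 1.
On [-2, -1], v = 3*s^3/2 + 3*s^2 - 13*s/2 - 8 is on top; that piece has area ∫[-2,-1] (3*s^3/2 + 3*s^2 - 3*s/2 - 3) ds = 5/8.
On [-1, 1], v = -5*s - 5 is on top; that piece has area ∫[-1,1] (-(3*s^3/2 + 3*s^2 - 3*s/2 - 3)) ds = 4.
Total enclosed area = 5/8 + 4 = 37/8.

37/8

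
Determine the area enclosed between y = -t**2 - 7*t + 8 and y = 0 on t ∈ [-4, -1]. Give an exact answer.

111/2

On [-4, -1], (-t**2 - 7*t + 8) - (0) = -t**2 - 7*t + 8 is ≥ 0 throughout, so the area is a single integral of |-t**2 - 7*t + 8|.
∫[-4,-1] (-t**2 - 7*t + 8) dt = 111/2.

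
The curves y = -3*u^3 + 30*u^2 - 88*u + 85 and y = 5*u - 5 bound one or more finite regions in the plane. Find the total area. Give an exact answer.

Set the curves equal: -3*u^3 + 30*u^2 - 88*u + 85 = 5*u - 5, so -3*u^3 + 30*u^2 - 93*u + 90 = 0, which factors as -3*(u - 5)*(u - 3)*(u - 2) = 0. The curves meet at u = 2, 3, 5.
On [2, 3], y = 5*u - 5 is on top; that piece has area ∫[2,3] (-(-3*u^3 + 30*u^2 - 93*u + 90)) du = 5/4.
On [3, 5], y = -3*u^3 + 30*u^2 - 88*u + 85 is on top; that piece has area ∫[3,5] (-3*u^3 + 30*u^2 - 93*u + 90) du = 8.
Total enclosed area = 5/4 + 8 = 37/4.

37/4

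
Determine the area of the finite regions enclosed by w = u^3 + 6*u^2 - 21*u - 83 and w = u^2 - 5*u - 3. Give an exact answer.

5137/12

Set the curves equal: u^3 + 6*u^2 - 21*u - 83 = u^2 - 5*u - 3, so u^3 + 5*u^2 - 16*u - 80 = 0, which factors as (u - 4)*(u + 4)*(u + 5) = 0. The curves meet at u = -5, -4, 4.
On [-5, -4], w = u^3 + 6*u^2 - 21*u - 83 is on top; that piece has area ∫[-5,-4] (u^3 + 5*u^2 - 16*u - 80) du = 17/12.
On [-4, 4], w = u^2 - 5*u - 3 is on top; that piece has area ∫[-4,4] (-(u^3 + 5*u^2 - 16*u - 80)) du = 1280/3.
Total enclosed area = 17/12 + 1280/3 = 5137/12.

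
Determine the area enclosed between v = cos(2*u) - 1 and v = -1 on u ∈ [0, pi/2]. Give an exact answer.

The difference (cos(2*u) - 1) - (-1) = cos(2*u) changes sign at u = pi/4 inside [0, pi/2], so split the integral there.
∫[0,pi/4] (cos(2*u)) du = 1/2.
∫[pi/4,pi/2] (cos(2*u)) du = -1/2; the area of that piece is 1/2.
Total area = 1/2 + 1/2 = 1.

1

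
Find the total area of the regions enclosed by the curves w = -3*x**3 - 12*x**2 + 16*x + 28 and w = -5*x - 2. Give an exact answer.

937/4

Set the curves equal: -3*x**3 - 12*x**2 + 16*x + 28 = -5*x - 2, so -3*x**3 - 12*x**2 + 21*x + 30 = 0, which factors as -3*(x - 2)*(x + 1)*(x + 5) = 0. The curves meet at x = -5, -1, 2.
On [-5, -1], w = -5*x - 2 is on top; that piece has area ∫[-5,-1] (-(-3*x**3 - 12*x**2 + 21*x + 30)) dx = 160.
On [-1, 2], w = -3*x**3 - 12*x**2 + 16*x + 28 is on top; that piece has area ∫[-1,2] (-3*x**3 - 12*x**2 + 21*x + 30) dx = 297/4.
Total enclosed area = 160 + 297/4 = 937/4.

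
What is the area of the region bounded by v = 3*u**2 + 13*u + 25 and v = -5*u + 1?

Set the curves equal: 3*u**2 + 13*u + 25 = -5*u + 1, so 3*u**2 + 18*u + 24 = 0, which factors as 3*(u + 2)*(u + 4) = 0. The curves meet at u = -4, -2.
On [-4, -2], v = -5*u + 1 is on top; that piece has area ∫[-4,-2] (-(3*u**2 + 18*u + 24)) du = 4.

4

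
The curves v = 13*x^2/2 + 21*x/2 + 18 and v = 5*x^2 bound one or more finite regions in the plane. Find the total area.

Set the curves equal: 13*x^2/2 + 21*x/2 + 18 = 5*x^2, so 3*x^2/2 + 21*x/2 + 18 = 0, which factors as 3*(x + 3)*(x + 4)/2 = 0. The curves meet at x = -4, -3.
On [-4, -3], v = 5*x^2 is on top; that piece has area ∫[-4,-3] (-(3*x^2/2 + 21*x/2 + 18)) dx = 1/4.

1/4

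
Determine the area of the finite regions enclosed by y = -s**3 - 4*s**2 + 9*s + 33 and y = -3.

1741/12

Set the curves equal: -s**3 - 4*s**2 + 9*s + 33 = -3, so -s**3 - 4*s**2 + 9*s + 36 = 0, which factors as -(s - 3)*(s + 3)*(s + 4) = 0. The curves meet at s = -4, -3, 3.
On [-4, -3], y = -3 is on top; that piece has area ∫[-4,-3] (-(-s**3 - 4*s**2 + 9*s + 36)) ds = 13/12.
On [-3, 3], y = -s**3 - 4*s**2 + 9*s + 33 is on top; that piece has area ∫[-3,3] (-s**3 - 4*s**2 + 9*s + 36) ds = 144.
Total enclosed area = 13/12 + 144 = 1741/12.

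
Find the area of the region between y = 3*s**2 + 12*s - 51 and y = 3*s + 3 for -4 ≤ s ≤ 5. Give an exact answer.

761/2

The difference (3*s**2 + 12*s - 51) - (3*s + 3) = 3*s**2 + 9*s - 54 changes sign at s = 3 inside [-4, 5], so split the integral there.
∫[-4,3] (3*s**2 + 9*s - 54) ds = -637/2; the area of that piece is 637/2.
∫[3,5] (3*s**2 + 9*s - 54) ds = 62.
Total area = 637/2 + 62 = 761/2.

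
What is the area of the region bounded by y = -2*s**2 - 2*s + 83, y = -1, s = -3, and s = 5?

1664/3

On [-3, 5], (-2*s**2 - 2*s + 83) - (-1) = -2*s**2 - 2*s + 84 is ≥ 0 throughout, so the area is a single integral of |-2*s**2 - 2*s + 84|.
∫[-3,5] (-2*s**2 - 2*s + 84) ds = 1664/3.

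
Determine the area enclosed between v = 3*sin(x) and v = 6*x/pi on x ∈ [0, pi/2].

On [0, pi/2], (3*sin(x)) - (6*x/pi) = -6*x/pi + 3*sin(x) is ≥ 0 throughout, so the area is a single integral of |-6*x/pi + 3*sin(x)|.
∫[0,pi/2] (-6*x/pi + 3*sin(x)) dx = 3 - 3*pi/4.

3 - 3*pi/4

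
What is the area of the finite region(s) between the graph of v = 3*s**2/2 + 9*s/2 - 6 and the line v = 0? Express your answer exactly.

The curve meets the s-axis where 3*s**2/2 + 9*s/2 - 6 = 0, i.e. 3*(s - 1)*(s + 4)/2 = 0, at s = -4, 1.
On [-4, 1] the curve lies below the axis; ∫[-4,1] (3*s**2/2 + 9*s/2 - 6) ds = -125/4, giving area 125/4.

125/4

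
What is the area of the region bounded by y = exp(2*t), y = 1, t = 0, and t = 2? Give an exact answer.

-5/2 + exp(4)/2

On [0, 2], (exp(2*t)) - (1) = exp(2*t) - 1 is ≥ 0 throughout, so the area is a single integral of |exp(2*t) - 1|.
∫[0,2] (exp(2*t) - 1) dt = -5/2 + exp(4)/2.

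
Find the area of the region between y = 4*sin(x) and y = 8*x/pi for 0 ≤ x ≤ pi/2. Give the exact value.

On [0, pi/2], (4*sin(x)) - (8*x/pi) = -8*x/pi + 4*sin(x) is ≥ 0 throughout, so the area is a single integral of |-8*x/pi + 4*sin(x)|.
∫[0,pi/2] (-8*x/pi + 4*sin(x)) dx = 4 - pi.

4 - pi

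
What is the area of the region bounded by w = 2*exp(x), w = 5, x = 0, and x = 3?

The difference (2*exp(x)) - (5) = 2*exp(x) - 5 changes sign at x = log(5/2) inside [0, 3], so split the integral there.
∫[0,log(5/2)] (2*exp(x) - 5) dx = log(32/3125) + 3; the area of that piece is -3 + log(3125/32).
∫[log(5/2),3] (2*exp(x) - 5) dx = -20 - 5*log(2) + 5*log(5) + 2*exp(3).
Total area = (-3 + log(3125/32)) + (-20 - 5*log(2) + 5*log(5) + 2*exp(3)) = -23 - 10*log(2) + 10*log(5) + 2*exp(3).

-23 - 10*log(2) + 10*log(5) + 2*exp(3)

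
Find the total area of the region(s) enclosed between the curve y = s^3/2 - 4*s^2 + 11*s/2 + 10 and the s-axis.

443/12

The curve meets the s-axis where s^3/2 - 4*s^2 + 11*s/2 + 10 = 0, i.e. (s - 5)*(s - 4)*(s + 1)/2 = 0, at s = -1, 4, 5.
On [-1, 4] the curve lies above the axis; ∫[-1,4] (s^3/2 - 4*s^2 + 11*s/2 + 10) ds = 875/24, giving area 875/24.
On [4, 5] the curve lies below the axis; ∫[4,5] (s^3/2 - 4*s^2 + 11*s/2 + 10) ds = -11/24, giving area 11/24.
Total area = 875/24 + 11/24 = 443/12.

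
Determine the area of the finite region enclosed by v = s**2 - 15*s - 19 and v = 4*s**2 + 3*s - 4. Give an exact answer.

32

Set the curves equal: s**2 - 15*s - 19 = 4*s**2 + 3*s - 4, so -3*s**2 - 18*s - 15 = 0, which factors as -3*(s + 1)*(s + 5) = 0. The curves meet at s = -5, -1.
On [-5, -1], v = s**2 - 15*s - 19 is on top; that piece has area ∫[-5,-1] (-3*s**2 - 18*s - 15) ds = 32.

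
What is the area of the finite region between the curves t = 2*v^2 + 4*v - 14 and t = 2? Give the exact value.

72

Both boundary curves give t as a function of v, so integrate with respect to v. Setting them equal: 2*v^2 + 4*v - 16 = 0, i.e. 2*(v - 2)*(v + 4) = 0, so they meet at v = -4, 2.
For v in [-4, 2], t = 2*v^2 + 4*v - 14 is on the left; area = ∫[-4,2] (-(2*v^2 + 4*v - 16)) dv = 72.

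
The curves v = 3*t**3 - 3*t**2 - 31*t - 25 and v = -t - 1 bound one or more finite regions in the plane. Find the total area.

Set the curves equal: 3*t**3 - 3*t**2 - 31*t - 25 = -t - 1, so 3*t**3 - 3*t**2 - 30*t - 24 = 0, which factors as 3*(t - 4)*(t + 1)*(t + 2) = 0. The curves meet at t = -2, -1, 4.
On [-2, -1], v = 3*t**3 - 3*t**2 - 31*t - 25 is on top; that piece has area ∫[-2,-1] (3*t**3 - 3*t**2 - 30*t - 24) dt = 11/4.
On [-1, 4], v = -t - 1 is on top; that piece has area ∫[-1,4] (-(3*t**3 - 3*t**2 - 30*t - 24)) dt = 875/4.
Total enclosed area = 11/4 + 875/4 = 443/2.

443/2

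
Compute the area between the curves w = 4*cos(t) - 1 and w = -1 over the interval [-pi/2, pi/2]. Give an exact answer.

8

On [-pi/2, pi/2], (4*cos(t) - 1) - (-1) = 4*cos(t) is ≥ 0 throughout, so the area is a single integral of |4*cos(t)|.
∫[-pi/2,pi/2] (4*cos(t)) dt = 8.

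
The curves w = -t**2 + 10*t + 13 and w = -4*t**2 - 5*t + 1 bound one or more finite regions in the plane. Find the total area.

Set the curves equal: -t**2 + 10*t + 13 = -4*t**2 - 5*t + 1, so 3*t**2 + 15*t + 12 = 0, which factors as 3*(t + 1)*(t + 4) = 0. The curves meet at t = -4, -1.
On [-4, -1], w = -4*t**2 - 5*t + 1 is on top; that piece has area ∫[-4,-1] (-(3*t**2 + 15*t + 12)) dt = 27/2.

27/2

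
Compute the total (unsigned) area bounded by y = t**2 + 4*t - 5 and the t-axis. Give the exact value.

36

The curve meets the t-axis where t**2 + 4*t - 5 = 0, i.e. (t - 1)*(t + 5) = 0, at t = -5, 1.
On [-5, 1] the curve lies below the axis; ∫[-5,1] (t**2 + 4*t - 5) dt = -36, giving area 36.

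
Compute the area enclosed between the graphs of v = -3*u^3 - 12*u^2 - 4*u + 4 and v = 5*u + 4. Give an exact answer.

Set the curves equal: -3*u^3 - 12*u^2 - 4*u + 4 = 5*u + 4, so -3*u^3 - 12*u^2 - 9*u = 0, which factors as -3*u*(u + 1)*(u + 3) = 0. The curves meet at u = -3, -1, 0.
On [-3, -1], v = 5*u + 4 is on top; that piece has area ∫[-3,-1] (-(-3*u^3 - 12*u^2 - 9*u)) du = 8.
On [-1, 0], v = -3*u^3 - 12*u^2 - 4*u + 4 is on top; that piece has area ∫[-1,0] (-3*u^3 - 12*u^2 - 9*u) du = 5/4.
Total enclosed area = 8 + 5/4 = 37/4.

37/4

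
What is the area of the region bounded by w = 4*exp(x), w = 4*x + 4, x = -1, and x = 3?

-32 - 4*exp(-1) + 4*exp(3)

On [-1, 3], (4*exp(x)) - (4*x + 4) = -4*x + 4*exp(x) - 4 is ≥ 0 throughout, so the area is a single integral of |-4*x + 4*exp(x) - 4|.
∫[-1,3] (-4*x + 4*exp(x) - 4) dx = -32 - 4*exp(-1) + 4*exp(3).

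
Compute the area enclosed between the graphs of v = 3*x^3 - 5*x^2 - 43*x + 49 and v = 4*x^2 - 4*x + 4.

384

Set the curves equal: 3*x^3 - 5*x^2 - 43*x + 49 = 4*x^2 - 4*x + 4, so 3*x^3 - 9*x^2 - 39*x + 45 = 0, which factors as 3*(x - 5)*(x - 1)*(x + 3) = 0. The curves meet at x = -3, 1, 5.
On [-3, 1], v = 3*x^3 - 5*x^2 - 43*x + 49 is on top; that piece has area ∫[-3,1] (3*x^3 - 9*x^2 - 39*x + 45) dx = 192.
On [1, 5], v = 4*x^2 - 4*x + 4 is on top; that piece has area ∫[1,5] (-(3*x^3 - 9*x^2 - 39*x + 45)) dx = 192.
Total enclosed area = 192 + 192 = 384.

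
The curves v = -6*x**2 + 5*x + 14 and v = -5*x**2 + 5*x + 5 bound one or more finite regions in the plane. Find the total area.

Set the curves equal: -6*x**2 + 5*x + 14 = -5*x**2 + 5*x + 5, so -x**2 + 9 = 0, which factors as -(x - 3)*(x + 3) = 0. The curves meet at x = -3, 3.
On [-3, 3], v = -6*x**2 + 5*x + 14 is on top; that piece has area ∫[-3,3] (-x**2 + 9) dx = 36.

36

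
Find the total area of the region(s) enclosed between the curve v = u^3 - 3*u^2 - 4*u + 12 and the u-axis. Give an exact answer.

The curve meets the u-axis where u^3 - 3*u^2 - 4*u + 12 = 0, i.e. (u - 3)*(u - 2)*(u + 2) = 0, at u = -2, 2, 3.
On [-2, 2] the curve lies above the axis; ∫[-2,2] (u^3 - 3*u^2 - 4*u + 12) du = 32, giving area 32.
On [2, 3] the curve lies below the axis; ∫[2,3] (u^3 - 3*u^2 - 4*u + 12) du = -3/4, giving area 3/4.
Total area = 32 + 3/4 = 131/4.

131/4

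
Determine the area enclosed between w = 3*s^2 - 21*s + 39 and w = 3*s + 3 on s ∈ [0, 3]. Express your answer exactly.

The difference (3*s^2 - 21*s + 39) - (3*s + 3) = 3*s^2 - 24*s + 36 changes sign at s = 2 inside [0, 3], so split the integral there.
∫[0,2] (3*s^2 - 24*s + 36) ds = 32.
∫[2,3] (3*s^2 - 24*s + 36) ds = -5; the area of that piece is 5.
Total area = 32 + 5 = 37.

37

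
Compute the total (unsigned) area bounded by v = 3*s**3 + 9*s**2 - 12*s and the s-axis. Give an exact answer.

393/4

The curve meets the s-axis where 3*s**3 + 9*s**2 - 12*s = 0, i.e. 3*s*(s - 1)*(s + 4) = 0, at s = -4, 0, 1.
On [-4, 0] the curve lies above the axis; ∫[-4,0] (3*s**3 + 9*s**2 - 12*s) ds = 96, giving area 96.
On [0, 1] the curve lies below the axis; ∫[0,1] (3*s**3 + 9*s**2 - 12*s) ds = -9/4, giving area 9/4.
Total area = 96 + 9/4 = 393/4.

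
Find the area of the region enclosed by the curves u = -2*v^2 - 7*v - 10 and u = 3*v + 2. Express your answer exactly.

1/3

Both boundary curves give u as a function of v, so integrate with respect to v. Setting them equal: -2*v^2 - 10*v - 12 = 0, i.e. -2*(v + 2)*(v + 3) = 0, so they meet at v = -3, -2.
For v in [-3, -2], u = -2*v^2 - 7*v - 10 is on the right; area = ∫[-3,-2] (-2*v^2 - 10*v - 12) dv = 1/3.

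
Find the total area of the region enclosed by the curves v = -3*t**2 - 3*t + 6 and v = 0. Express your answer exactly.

Set the curves equal: -3*t**2 - 3*t + 6 = 0, so -3*t**2 - 3*t + 6 = 0, which factors as -3*(t - 1)*(t + 2) = 0. The curves meet at t = -2, 1.
On [-2, 1], v = -3*t**2 - 3*t + 6 is on top; that piece has area ∫[-2,1] (-3*t**2 - 3*t + 6) dt = 27/2.

27/2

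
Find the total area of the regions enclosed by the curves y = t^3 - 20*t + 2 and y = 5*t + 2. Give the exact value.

625/2

Set the curves equal: t^3 - 20*t + 2 = 5*t + 2, so t^3 - 25*t = 0, which factors as t*(t - 5)*(t + 5) = 0. The curves meet at t = -5, 0, 5.
On [-5, 0], y = t^3 - 20*t + 2 is on top; that piece has area ∫[-5,0] (t^3 - 25*t) dt = 625/4.
On [0, 5], y = 5*t + 2 is on top; that piece has area ∫[0,5] (-(t^3 - 25*t)) dt = 625/4.
Total enclosed area = 625/4 + 625/4 = 625/2.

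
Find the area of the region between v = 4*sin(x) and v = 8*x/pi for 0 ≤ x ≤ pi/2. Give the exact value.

4 - pi

On [0, pi/2], (4*sin(x)) - (8*x/pi) = -8*x/pi + 4*sin(x) is ≥ 0 throughout, so the area is a single integral of |-8*x/pi + 4*sin(x)|.
∫[0,pi/2] (-8*x/pi + 4*sin(x)) dx = 4 - pi.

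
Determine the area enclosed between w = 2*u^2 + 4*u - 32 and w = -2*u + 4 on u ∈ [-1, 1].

212/3

On [-1, 1], (2*u^2 + 4*u - 32) - (-2*u + 4) = 2*u^2 + 6*u - 36 is ≤ 0 throughout, so the area is a single integral of |2*u^2 + 6*u - 36|.
∫[-1,1] (2*u^2 + 6*u - 36) du = -212/3; the area of that piece is 212/3.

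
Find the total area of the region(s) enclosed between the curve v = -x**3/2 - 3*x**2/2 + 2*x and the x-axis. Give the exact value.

131/8

The curve meets the x-axis where -x**3/2 - 3*x**2/2 + 2*x = 0, i.e. -x*(x - 1)*(x + 4)/2 = 0, at x = -4, 0, 1.
On [-4, 0] the curve lies below the axis; ∫[-4,0] (-x**3/2 - 3*x**2/2 + 2*x) dx = -16, giving area 16.
On [0, 1] the curve lies above the axis; ∫[0,1] (-x**3/2 - 3*x**2/2 + 2*x) dx = 3/8, giving area 3/8.
Total area = 16 + 3/8 = 131/8.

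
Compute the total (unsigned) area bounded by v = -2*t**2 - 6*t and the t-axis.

9

The curve meets the t-axis where -2*t**2 - 6*t = 0, i.e. -2*t*(t + 3) = 0, at t = -3, 0.
On [-3, 0] the curve lies above the axis; ∫[-3,0] (-2*t**2 - 6*t) dt = 9, giving area 9.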